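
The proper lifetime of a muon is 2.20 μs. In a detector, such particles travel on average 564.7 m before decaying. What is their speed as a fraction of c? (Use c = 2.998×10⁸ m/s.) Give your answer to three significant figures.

0.650c

Lab distance = (lab lifetime)·v = γτ·βc, so βγ = d/(cτ) = 564.7/(2.998×10⁸ × 2.200×10^-6) = 0.85618.
With βγ = 0.85618: γ² = 1 + (βγ)² = 1.733044, and β = (βγ)/γ = 0.85618/1.31645 = 0.650.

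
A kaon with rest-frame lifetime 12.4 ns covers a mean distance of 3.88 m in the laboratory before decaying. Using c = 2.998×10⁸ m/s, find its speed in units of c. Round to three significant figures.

0.722c

Let x = d/(cτ) = 3.880 m / (2.998×10⁸ m/s × 1.240×10^-8 s) = 1.0437. Since d = βγcτ, x = βγ = β/√(1−β²).
Solving: β² = x²/(1+x²) = 1.08931/2.08931 = 0.521373, so β = 0.722.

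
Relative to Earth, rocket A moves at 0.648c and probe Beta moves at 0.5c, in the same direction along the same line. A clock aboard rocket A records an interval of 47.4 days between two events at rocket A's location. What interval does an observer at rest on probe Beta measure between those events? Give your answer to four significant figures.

The velocity of rocket A relative to probe Beta is (0.648 − 0.5)c / (1 − 0.648×0.5) = 0.21893c; relative speed 0.21893c.
γ for this relative speed: γ = 1/√(1 − 0.0479303) = 1.0249.
Rocket A's interval is proper; time dilation gives Δt_B = γΔτ = 1.0249 × 47.4 days = 48.58 days.

48.58 days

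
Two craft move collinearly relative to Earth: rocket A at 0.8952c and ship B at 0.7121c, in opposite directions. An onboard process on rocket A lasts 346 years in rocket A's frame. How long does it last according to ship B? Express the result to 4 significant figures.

1811 years

Transform rocket A's velocity into ship B's frame: (0.8952 + 0.7121)/(1 + 0.8952·0.7121) = 1.6073/1.63747192, so the relative speed is 0.98157c.
γ for this relative speed: γ = 1/√(1 − 0.96348) = 5.2328.
Rocket A's interval is proper; time dilation gives Δt_B = γΔτ = 5.2328 × 346 years = 1811 years.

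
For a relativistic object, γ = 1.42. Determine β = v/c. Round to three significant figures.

0.710

β = √(1 − 1/γ²) = √(1 − 1/2.0164) = √0.504067 = 0.710.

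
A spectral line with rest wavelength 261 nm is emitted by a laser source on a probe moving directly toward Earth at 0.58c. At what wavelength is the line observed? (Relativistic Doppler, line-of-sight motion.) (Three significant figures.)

135 nm

Relativistic Doppler for wavelength: λ_obs = λ_src · √((1−β)/(1+β)).
With β = 0.58: factor = √(0.42/1.58) = 0.51558.
λ_obs = 261 × 0.51558 = 135 nm.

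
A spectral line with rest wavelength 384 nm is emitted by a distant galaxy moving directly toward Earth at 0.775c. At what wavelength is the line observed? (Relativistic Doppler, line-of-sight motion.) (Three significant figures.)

Relativistic Doppler for wavelength: λ_obs = λ_src · √((1−β)/(1+β)).
With β = 0.775: factor = √(0.225/1.775) = 0.35603.
λ_obs = 384 × 0.35603 = 137 nm.

137 nm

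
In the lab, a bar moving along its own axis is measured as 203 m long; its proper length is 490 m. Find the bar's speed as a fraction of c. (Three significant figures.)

0.910c

Length contraction gives γ = L₀/L = 490/203 = 2.4138.
β = √(1 − 1/γ²) = √0.828368 = 0.910.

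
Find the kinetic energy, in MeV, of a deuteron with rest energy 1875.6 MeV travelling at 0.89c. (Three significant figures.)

With β = 0.89, γ = 1/√(1 − 0.89²) = 1/√0.2079 = 2.1932.
Kinetic energy: K = (γ − 1)mc² = (2.1932 − 1) × 1875.6 MeV = 1.1932 × 1875.6 = 2240 MeV.

2240 MeV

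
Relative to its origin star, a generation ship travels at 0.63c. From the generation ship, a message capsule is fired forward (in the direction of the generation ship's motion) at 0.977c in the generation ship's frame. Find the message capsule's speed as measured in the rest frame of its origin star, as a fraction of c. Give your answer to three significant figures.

Relativistic velocity addition: u = (u' + v)/(1 + u'v/c²), with u' = 0.977c and v = 0.63c.
Numerator: 0.977 + 0.63 = 1.607. Denominator: 1 + (0.977)(0.63) = 1.61551.
u = 1.607/1.61551 = 0.99473, so the speed is 0.995c.

0.995c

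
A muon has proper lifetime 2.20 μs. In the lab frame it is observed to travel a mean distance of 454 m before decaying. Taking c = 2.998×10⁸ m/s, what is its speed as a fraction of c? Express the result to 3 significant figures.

Lab distance = (lab lifetime)·v = γτ·βc, so βγ = d/(cτ) = 454.0/(2.998×10⁸ × 2.200×10^-6) = 0.68834.
With βγ = 0.68834: γ² = 1 + (βγ)² = 1.473812, and β = (βγ)/γ = 0.68834/1.21401 = 0.567.

0.567c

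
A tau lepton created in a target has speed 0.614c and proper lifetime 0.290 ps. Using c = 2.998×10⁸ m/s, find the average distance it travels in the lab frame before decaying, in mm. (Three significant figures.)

0.0676 mm

With β = 0.614, γ = 1/√(1 − 0.614²) = 1/√0.623004 = 1.2669.
Lab-frame lifetime: Δt = γτ = 1.2669 × 0.290 ps = 0.3674 ps.
Distance: d = vΔt = 0.614 × 2.998×10⁸ m/s × 3.6740×10^-13 s = 6.76×10^-5 m = 0.0676 mm.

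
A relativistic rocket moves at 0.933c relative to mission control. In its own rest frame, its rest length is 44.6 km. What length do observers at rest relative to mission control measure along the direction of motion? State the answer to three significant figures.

With β = 0.933, γ = 1/√(1 − 0.933²) = 1/√0.129511 = 2.7787.
Along the direction of motion the measured length is L₀/γ = 44.6/2.7787 = 16.1 km.

16.1 km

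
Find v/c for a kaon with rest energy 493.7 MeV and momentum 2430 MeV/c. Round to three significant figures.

0.980

βγ = pc/(mc²) = 2430/493.7 = 4.922.
Since γ² = 1 + (βγ)² = 25.2261, γ = √25.2261 = 5.02256, and β = (βγ)/γ = 4.922/5.02256 = 0.980.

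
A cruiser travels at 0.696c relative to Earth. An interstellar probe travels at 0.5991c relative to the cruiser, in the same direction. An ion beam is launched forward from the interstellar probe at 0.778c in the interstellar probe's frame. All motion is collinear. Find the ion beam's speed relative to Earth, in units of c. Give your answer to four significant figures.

0.9888c

First combine the ion beam and interstellar probe (S''→S'): u₁ = (0.778 + 0.5991)/(1 + 0.778×0.5991) = 1.3771/1.4660998 = 0.93929.
Then combine with the cruiser (S'→S): u = (0.93929 + 0.696)/(1 + 0.93929×0.696) = 1.63529/1.65374584 = 0.98884.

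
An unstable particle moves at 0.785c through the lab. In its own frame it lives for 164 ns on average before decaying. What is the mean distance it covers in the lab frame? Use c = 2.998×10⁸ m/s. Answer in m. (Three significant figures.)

γ = 1/√(1 − β²) = 1/√(1 − 0.616225) = 1/√0.383775 = 1/0.619496 = 1.6142.
Lab-frame lifetime: Δt = γτ = 1.6142 × 164 ns = 264.73 ns.
Distance: d = vΔt = 0.785 × 2.998×10⁸ m/s × 2.6473×10^-7 s = 62.3 m.

62.3 m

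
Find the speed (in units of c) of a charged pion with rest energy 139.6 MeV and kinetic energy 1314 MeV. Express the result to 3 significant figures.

K = (γ−1)mc², so γ = 1 + 1314/139.6 = 10.413.
Then v/c = √(1 − γ⁻²) = √(1 − 0.00922249) = √0.99077751 = 0.995.

0.995c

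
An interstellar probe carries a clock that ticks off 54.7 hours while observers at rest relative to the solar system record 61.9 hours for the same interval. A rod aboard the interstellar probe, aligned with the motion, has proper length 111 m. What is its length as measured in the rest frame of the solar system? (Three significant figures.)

98.1 m

γ = Δt/Δτ = 61.9/54.7 = 1.13163.
The rod contracts by the same γ: 111 m / 1.13163 = 98.1 m.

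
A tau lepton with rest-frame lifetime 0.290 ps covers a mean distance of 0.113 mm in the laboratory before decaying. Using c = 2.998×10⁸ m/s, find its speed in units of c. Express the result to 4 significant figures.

d = βγcτ ⇒ βγ = d/(cτ) = 1.130×10^-4 m / (8.6942×10^-5 m) = 1.2997.
β = (βγ)/√(1+(βγ)²) = 1.2997/√2.68922 = 0.7926.

0.7926c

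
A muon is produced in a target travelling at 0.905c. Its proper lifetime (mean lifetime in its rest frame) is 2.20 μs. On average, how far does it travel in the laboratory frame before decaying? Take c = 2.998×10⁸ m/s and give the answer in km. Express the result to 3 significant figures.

γ = 1/√(1 − β²) = 1/√(1 − 0.819025) = 1/√0.180975 = 1/0.425412 = 2.3507.
Lab-frame lifetime: Δt = γτ = 2.3507 × 2.20 μs = 5.1715 μs.
Distance: d = vΔt = 0.905 × 2.998×10⁸ m/s × 5.1715×10^-6 s = 1400 m = 1.40 km.

1.40 km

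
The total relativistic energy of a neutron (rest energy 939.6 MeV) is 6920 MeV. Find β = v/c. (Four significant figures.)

0.9907

γ = E/(mc²) = 6920/939.6 = 7.3648.
β = √(1 − 1/γ²) = √(1 − 0.0184365) = √0.9815635 = 0.9907.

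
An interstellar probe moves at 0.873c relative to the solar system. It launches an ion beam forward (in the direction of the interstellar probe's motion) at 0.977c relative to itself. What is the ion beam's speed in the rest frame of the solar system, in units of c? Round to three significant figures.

0.998c

Relativistic velocity addition: u = (u' + v)/(1 + u'v/c²), with u' = 0.977c and v = 0.873c.
Numerator: 0.977 + 0.873 = 1.85. Denominator: 1 + (0.977)(0.873) = 1.852921.
u = 1.85/1.852921 = 0.99842, so the speed is 0.998c.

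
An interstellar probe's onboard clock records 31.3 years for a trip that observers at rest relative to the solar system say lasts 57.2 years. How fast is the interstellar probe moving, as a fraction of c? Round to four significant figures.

0.8370c

γ = Δt/Δτ = 57.2/31.3 = 1.8275.
β = √(1 − 1/γ²) = √(1 − 0.299423) = √0.700577 = 0.8370.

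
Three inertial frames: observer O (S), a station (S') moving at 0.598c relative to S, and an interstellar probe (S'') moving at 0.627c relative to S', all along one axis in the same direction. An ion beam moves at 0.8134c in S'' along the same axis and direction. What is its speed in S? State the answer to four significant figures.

Apply u = (u'+v)/(1+u'v) twice. Ion beam in the station frame: (0.8134+0.627)/(1+0.8134·0.627) = 1.4404/1.5100018 = 0.95391c.
That velocity, transformed to the rest frame of observer O: (0.95391+0.598)/(1+0.95391·0.598) = 1.55191/1.57043818 = 0.9882c.

0.9882c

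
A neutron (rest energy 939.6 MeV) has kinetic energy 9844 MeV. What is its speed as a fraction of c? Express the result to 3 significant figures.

K = (γ−1)mc², so γ = 1 + 9844/939.6 = 11.477.
Then v/c = √(1 − γ⁻²) = √(1 − 0.00759177) = √0.99240823 = 0.996.

0.996c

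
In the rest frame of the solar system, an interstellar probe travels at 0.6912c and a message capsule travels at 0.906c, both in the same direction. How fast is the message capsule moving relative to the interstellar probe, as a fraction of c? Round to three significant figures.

Transform to the interstellar probe's frame: u' = (u − v)/(1 − uv/c²).
u' = (0.906 − 0.6912)/(1 − 0.906×0.6912) = 0.2148/0.3737728 = 0.57468.
Speed in the interstellar probe's frame: 0.575c (in the same direction).

0.575c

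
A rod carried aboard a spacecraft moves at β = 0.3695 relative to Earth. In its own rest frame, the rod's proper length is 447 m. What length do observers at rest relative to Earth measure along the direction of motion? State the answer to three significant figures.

415 m

Lorentz factor: γ = (1 − 0.13653025)^(−1/2) = 1.0762.
Along the direction of motion the measured length is L₀/γ = 447/1.0762 = 415 m.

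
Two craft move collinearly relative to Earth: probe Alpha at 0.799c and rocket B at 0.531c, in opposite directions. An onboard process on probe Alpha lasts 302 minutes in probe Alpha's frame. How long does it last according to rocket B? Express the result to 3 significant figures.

844 minutes

Speed of probe Alpha in rocket B's frame: u = (v_A + v_B)/(1 + v_A v_B/c²) = (0.799 + 0.531)/(1 + 0.799×0.531) = 1.33/1.424269 = 0.93381; |u| = 0.93381c.
γ for this relative speed: γ = 1/√(1 − 0.872001) = 2.7951.
Probe Alpha's interval is proper; time dilation gives Δt_B = γΔτ = 2.7951 × 302 minutes = 844 minutes.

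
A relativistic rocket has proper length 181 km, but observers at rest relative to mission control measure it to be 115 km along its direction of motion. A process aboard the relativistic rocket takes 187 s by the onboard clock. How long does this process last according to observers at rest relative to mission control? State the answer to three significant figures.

294 s

Length contraction gives γ = L₀/L = 181/115 = 1.57391.
The same γ dilates the second interval: 1.57391 × 187 s = 294 s.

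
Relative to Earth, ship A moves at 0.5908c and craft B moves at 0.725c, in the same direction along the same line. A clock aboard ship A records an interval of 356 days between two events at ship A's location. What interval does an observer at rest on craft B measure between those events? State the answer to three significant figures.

The velocity of ship A relative to craft B is (0.5908 − 0.725)c / (1 − 0.5908×0.725) = −0.23475c; relative speed 0.23475c.
γ for this relative speed: γ = 1/√(1 − 0.0551076) = 1.0287.
The clock on ship A records proper time, so craft B measures Δt = γΔτ = 1.0287 × 356 = 366 days.

366 days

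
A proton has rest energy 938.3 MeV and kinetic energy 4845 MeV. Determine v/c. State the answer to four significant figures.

0.9868

K = (γ−1)mc², so γ = 1 + 4845/938.3 = 6.1636.
Then v/c = √(1 − γ⁻²) = √(1 − 0.0263227) = √0.9736773 = 0.9868.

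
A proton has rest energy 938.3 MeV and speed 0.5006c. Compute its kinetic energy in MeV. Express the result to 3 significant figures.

146 MeV

γ = 1/√(1 − β²) = 1/√(1 − 0.25060036) = 1/√0.74939964 = 1/0.865679 = 1.15516.
Kinetic energy: K = (γ − 1)mc² = (1.15516 − 1) × 938.3 MeV = 0.15516 × 938.3 = 146 MeV.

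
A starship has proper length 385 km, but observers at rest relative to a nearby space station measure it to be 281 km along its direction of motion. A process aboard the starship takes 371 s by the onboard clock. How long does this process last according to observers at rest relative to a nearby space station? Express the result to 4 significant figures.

Length contraction gives γ = L₀/L = 385/281 = 1.37011.
Δt = γΔτ = 1.37011 × 371 = 508.3 s.

508.3 s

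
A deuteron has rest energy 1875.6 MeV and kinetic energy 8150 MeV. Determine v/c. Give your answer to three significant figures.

0.982

K = (γ−1)mc², so γ = 1 + 8150/1875.6 = 5.3453.
Then v/c = √(1 − γ⁻²) = √(1 − 0.034999) = √0.965001 = 0.982.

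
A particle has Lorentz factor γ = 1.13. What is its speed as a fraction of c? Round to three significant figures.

β = √(1 − 1/γ²) = √(1 − 1/1.2769) = √0.216853 = 0.466.

0.466c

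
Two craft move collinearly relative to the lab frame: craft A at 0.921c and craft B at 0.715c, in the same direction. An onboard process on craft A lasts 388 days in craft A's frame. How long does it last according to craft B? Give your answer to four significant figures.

486.5 days

Speed of craft A in craft B's frame: u = (v_A − v_B)/(1 − v_A v_B/c²) = (0.921 − 0.715)/(1 − 0.921×0.715) = 0.206/0.341485 = 0.60325; |u| = 0.60325c.
At |u| = 0.60325c, γ = (1 − 0.363911)^(−1/2) = 1.2538.
The clock on craft A records proper time, so craft B measures Δt = γΔτ = 1.2538 × 388 = 486.5 days.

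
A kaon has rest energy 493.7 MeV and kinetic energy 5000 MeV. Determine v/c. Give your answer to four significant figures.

γ = 1 + K/(mc²) = 1 + 5000/493.7 = 11.128.
β = √(1 − 1/γ²) = √(1 − 0.00807543) = √0.99192457 = 0.9960.

0.9960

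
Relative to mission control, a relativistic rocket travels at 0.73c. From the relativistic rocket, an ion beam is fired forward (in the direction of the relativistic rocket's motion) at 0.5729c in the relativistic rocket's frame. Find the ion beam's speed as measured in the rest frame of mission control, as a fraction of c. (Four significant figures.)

0.9187c

Relativistic velocity addition: u = (u' + v)/(1 + u'v/c²), with u' = 0.5729c and v = 0.73c.
Numerator: 0.5729 + 0.73 = 1.3029. Denominator: 1 + (0.5729)(0.73) = 1.418217.
u = 1.3029/1.418217 = 0.91869, so the speed is 0.9187c.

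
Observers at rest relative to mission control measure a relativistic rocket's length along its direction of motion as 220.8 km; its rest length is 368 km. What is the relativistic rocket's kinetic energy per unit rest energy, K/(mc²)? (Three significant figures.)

0.667

γ = L₀/L = 368/220.8 = 1.66667.
K/(mc²) = γ − 1 = 1.66667 − 1 = 0.667.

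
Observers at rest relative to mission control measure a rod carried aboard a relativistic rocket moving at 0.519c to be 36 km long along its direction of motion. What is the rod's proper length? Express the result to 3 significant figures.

42.1 km

γ = 1/√(1 − β²) = 1/√(1 − 0.269361) = 1/√0.730639 = 1/0.854774 = 1.1699.
Proper length: L₀ = γ·L = 1.1699 × 36 = 42.1 km.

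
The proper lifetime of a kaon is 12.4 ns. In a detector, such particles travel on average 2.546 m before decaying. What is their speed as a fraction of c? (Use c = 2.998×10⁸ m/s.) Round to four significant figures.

0.5651c

Lab distance = (lab lifetime)·v = γτ·βc, so βγ = d/(cτ) = 2.546/(2.998×10⁸ × 1.240×10^-8) = 0.68487.
With βγ = 0.68487: γ² = 1 + (βγ)² = 1.469047, and β = (βγ)/γ = 0.68487/1.21204 = 0.5651.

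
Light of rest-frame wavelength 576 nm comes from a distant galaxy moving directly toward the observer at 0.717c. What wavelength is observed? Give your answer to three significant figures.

234 nm

Relativistic Doppler for wavelength: λ_obs = λ_src · √((1−β)/(1+β)).
With β = 0.717: factor = √(0.283/1.717) = 0.40598.
λ_obs = 576 × 0.40598 = 234 nm.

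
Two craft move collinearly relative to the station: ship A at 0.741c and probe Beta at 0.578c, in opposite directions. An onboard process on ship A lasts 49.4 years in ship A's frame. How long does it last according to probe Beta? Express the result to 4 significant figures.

Transform ship A's velocity into probe Beta's frame: (0.741 + 0.578)/(1 + 0.741·0.578) = 1.319/1.428298, so the relative speed is 0.92348c.
γ for this relative speed: γ = 1/√(1 − 0.852815) = 2.6066.
Ship A's interval is proper; time dilation gives Δt_B = γΔτ = 2.6066 × 49.4 years = 128.8 years.

128.8 years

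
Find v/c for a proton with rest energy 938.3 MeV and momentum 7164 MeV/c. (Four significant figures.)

pc/(mc²) = 7164/938.3 = 7.6351 = βγ = β/√(1−β²).
So β² = x²/(1 + x²) with x = 7.6351: x² = 58.2948, β² = 58.2948/59.2948 = 0.983135, β = 0.9915.

0.9915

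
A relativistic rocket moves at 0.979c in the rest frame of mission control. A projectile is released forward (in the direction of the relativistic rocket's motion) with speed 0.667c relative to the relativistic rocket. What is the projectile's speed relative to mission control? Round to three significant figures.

0.996c

In units of c, u = (u' + v)/(1 + u'v) with u' = 0.667 and v = 0.979.
Numerator: 0.667 + 0.979 = 1.646. Denominator: 1 + (0.667)(0.979) = 1.652993.
u = 1.646/1.652993 = 0.99577, so the speed is 0.996c.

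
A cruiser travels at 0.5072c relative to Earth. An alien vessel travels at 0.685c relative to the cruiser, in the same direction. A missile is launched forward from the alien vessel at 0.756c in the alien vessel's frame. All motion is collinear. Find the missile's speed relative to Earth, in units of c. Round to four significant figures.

0.9832c

Apply u = (u'+v)/(1+u'v) twice. Missile in the cruiser frame: (0.756+0.685)/(1+0.756·0.685) = 1.441/1.51786 = 0.94936c.
That velocity, transformed to the rest frame of Earth: (0.94936+0.5072)/(1+0.94936·0.5072) = 1.45656/1.481515392 = 0.98316c.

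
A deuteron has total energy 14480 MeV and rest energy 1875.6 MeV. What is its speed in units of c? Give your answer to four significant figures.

0.9916c

Total energy E = γmc² gives γ = 14480/1875.6 = 7.7202.
Hence β = √(1 − 1/γ²) = √(1 − 0.0167781) = √0.9832219 = 0.9916.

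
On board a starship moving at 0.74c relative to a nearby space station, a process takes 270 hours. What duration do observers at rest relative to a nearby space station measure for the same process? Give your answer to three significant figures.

401 hours

Lorentz factor: γ = (1 − 0.5476)^(−1/2) = 1.4868.
The onboard clock measures proper time, so the interval in the rest frame of a nearby space station is dilated: Δt = γ·Δτ = 1.4868 × 270 hours = 401 hours.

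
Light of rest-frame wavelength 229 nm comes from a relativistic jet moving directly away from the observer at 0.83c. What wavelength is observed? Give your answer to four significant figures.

Relativistic Doppler for wavelength: λ_obs = λ_src · √((1+β)/(1−β)).
With β = 0.83: factor = √(1.83/0.17) = 3.281.
λ_obs = 229 × 3.281 = 751.3 nm.

751.3 nm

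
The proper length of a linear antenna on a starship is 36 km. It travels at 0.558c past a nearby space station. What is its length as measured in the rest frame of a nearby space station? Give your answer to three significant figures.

29.9 km

γ = 1/√(1 − β²) = 1/√(1 − 0.311364) = 1/√0.688636 = 1/0.829841 = 1.2051.
Length contraction: L = L₀/γ = 36/1.2051 = 29.9 km.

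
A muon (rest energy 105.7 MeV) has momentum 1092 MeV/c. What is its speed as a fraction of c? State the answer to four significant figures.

0.9953c

βγ = pc/(mc²) = 1092/105.7 = 10.331.
Since γ² = 1 + (βγ)² = 107.73, γ = √107.73 = 10.3793, and β = (βγ)/γ = 10.331/10.3793 = 0.9953.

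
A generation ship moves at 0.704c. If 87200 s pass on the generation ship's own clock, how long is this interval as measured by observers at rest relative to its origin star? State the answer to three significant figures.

Lorentz factor: γ = (1 − 0.495616)^(−1/2) = 1.4081.
Time dilation: Δt = γ·Δτ = 1.4081 × 87200 = 1.23×10^5 s.

1.23×10^5 s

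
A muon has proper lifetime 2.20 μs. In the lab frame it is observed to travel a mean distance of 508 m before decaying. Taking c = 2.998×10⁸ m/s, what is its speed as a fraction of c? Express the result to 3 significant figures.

0.610c

d = βγcτ ⇒ βγ = d/(cτ) = 508.0 m / (659.56 m) = 0.77021.
β = (βγ)/√(1+(βγ)²) = 0.77021/√1.593223 = 0.610.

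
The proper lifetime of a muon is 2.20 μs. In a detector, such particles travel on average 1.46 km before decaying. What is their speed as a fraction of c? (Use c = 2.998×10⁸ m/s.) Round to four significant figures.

0.9113c

Lab distance = (lab lifetime)·v = γτ·βc, so βγ = d/(cτ) = 1460/(2.998×10⁸ × 2.200×10^-6) = 2.2136.
With βγ = 2.2136: γ² = 1 + (βγ)² = 5.90002, and β = (βγ)/γ = 2.2136/2.429 = 0.9113.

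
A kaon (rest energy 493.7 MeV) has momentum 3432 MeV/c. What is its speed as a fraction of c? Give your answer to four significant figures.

0.9898c

βγ = pc/(mc²) = 3432/493.7 = 6.9516.
Since γ² = 1 + (βγ)² = 49.3247, γ = √49.3247 = 7.02315, and β = (βγ)/γ = 6.9516/7.02315 = 0.9898.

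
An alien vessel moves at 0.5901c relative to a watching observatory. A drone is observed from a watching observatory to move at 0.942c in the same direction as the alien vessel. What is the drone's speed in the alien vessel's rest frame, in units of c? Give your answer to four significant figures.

0.7923c

Transform to the alien vessel's frame: u' = (u − v)/(1 − uv/c²).
u' = (0.942 − 0.5901)/(1 − 0.942×0.5901) = 0.3519/0.4441258 = 0.79234.
Speed in the alien vessel's frame: 0.7923c (in the same direction).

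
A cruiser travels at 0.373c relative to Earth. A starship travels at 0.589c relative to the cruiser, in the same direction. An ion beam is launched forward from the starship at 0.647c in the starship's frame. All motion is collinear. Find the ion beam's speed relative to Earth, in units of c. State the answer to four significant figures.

Compose velocities in two stages. Stage 1 (into S'): u₁ = (0.647+0.589)/(1+0.647×0.589) = 0.89495.
Stage 2 (into S): u = (0.89495+0.373)/(1+0.89495×0.373) = 0.95062, so the speed is 0.9506c.

0.9506c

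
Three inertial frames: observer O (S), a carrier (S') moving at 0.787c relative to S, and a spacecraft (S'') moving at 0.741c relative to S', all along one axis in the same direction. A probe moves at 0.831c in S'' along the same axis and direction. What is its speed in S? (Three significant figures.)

0.997c

Compose velocities in two stages. Stage 1 (into S'): u₁ = (0.831+0.741)/(1+0.831×0.741) = 0.97291.
Stage 2 (into S): u = (0.97291+0.787)/(1+0.97291×0.787) = 0.99673, so the speed is 0.997c.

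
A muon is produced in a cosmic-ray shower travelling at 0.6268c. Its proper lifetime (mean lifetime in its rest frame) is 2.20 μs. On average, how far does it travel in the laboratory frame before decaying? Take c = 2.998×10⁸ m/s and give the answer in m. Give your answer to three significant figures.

Lorentz factor: γ = (1 − 0.39287824)^(−1/2) = 1.2834.
Lab-frame lifetime: Δt = γτ = 1.2834 × 2.20 μs = 2.8235 μs.
Distance: d = vΔt = 0.6268 × 2.998×10⁸ m/s × 2.8235×10^-6 s = 531 m.

531 m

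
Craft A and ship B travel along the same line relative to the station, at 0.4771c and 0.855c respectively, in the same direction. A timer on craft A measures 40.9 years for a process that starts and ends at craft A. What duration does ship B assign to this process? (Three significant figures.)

Transform craft A's velocity into ship B's frame: (0.4771 − 0.855)/(1 − 0.4771·0.855) = −0.3779/0.5920795, so the relative speed is 0.63826c.
γ for this relative speed: γ = 1/√(1 − 0.407376) = 1.299.
Craft A's interval is proper; time dilation gives Δt_B = γΔτ = 1.299 × 40.9 years = 53.1 years.

53.1 years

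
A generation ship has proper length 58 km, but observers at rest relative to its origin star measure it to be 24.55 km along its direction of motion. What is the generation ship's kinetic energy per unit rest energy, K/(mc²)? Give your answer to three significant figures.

γ = L₀/L = 58/24.55 = 2.36253.
Since K = (γ−1)mc², K/(mc²) = 2.36253 − 1 = 1.36.

1.36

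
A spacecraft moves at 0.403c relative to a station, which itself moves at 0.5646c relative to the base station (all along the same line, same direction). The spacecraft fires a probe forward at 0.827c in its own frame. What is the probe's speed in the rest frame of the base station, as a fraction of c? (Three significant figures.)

0.978c

Apply u = (u'+v)/(1+u'v) twice. Probe in the station frame: (0.827+0.403)/(1+0.827·0.403) = 1.23/1.333281 = 0.92254c.
That velocity, transformed to the rest frame of the base station: (0.92254+0.5646)/(1+0.92254·0.5646) = 1.48714/1.520866084 = 0.97782c.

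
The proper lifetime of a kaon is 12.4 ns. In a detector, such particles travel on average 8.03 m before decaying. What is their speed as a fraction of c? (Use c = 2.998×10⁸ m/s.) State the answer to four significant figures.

d = βγcτ ⇒ βγ = d/(cτ) = 8.030 m / (3.71752 m) = 2.16.
β = (βγ)/√(1+(βγ)²) = 2.16/√5.6656 = 0.9075.

0.9075c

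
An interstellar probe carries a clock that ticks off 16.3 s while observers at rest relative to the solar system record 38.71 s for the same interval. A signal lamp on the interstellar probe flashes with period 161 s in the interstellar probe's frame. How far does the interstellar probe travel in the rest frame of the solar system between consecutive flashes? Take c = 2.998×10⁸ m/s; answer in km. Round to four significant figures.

The time-dilation ratio gives γ = 38.71/16.3 = 2.37485.
β = √(1 − 1/γ²) = 0.90702. Lab-frame period = γτ = 2.37485×161 s = 382.35 s. Distance = βc × γτ = 0.90702 × 2.998×10⁸ m/s × 382.35 s = 1.0397×10^11 m = 1.040×10^8 km.

1.040×10^8 km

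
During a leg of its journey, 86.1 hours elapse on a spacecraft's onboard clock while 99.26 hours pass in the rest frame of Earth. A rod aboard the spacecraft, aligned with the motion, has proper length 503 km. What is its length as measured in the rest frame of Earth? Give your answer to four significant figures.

436.3 km

γ = Δt/Δτ = 99.26/86.1 = 1.15285.
L = L₀/γ = 503/1.15285 = 436.3 km.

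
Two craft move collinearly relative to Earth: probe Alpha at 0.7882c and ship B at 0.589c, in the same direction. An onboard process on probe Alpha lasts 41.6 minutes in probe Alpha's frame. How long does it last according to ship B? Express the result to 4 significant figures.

44.81 minutes

Speed of probe Alpha in ship B's frame: u = (v_A − v_B)/(1 − v_A v_B/c²) = (0.7882 − 0.589)/(1 − 0.7882×0.589) = 0.1992/0.5357502 = 0.37182; |u| = 0.37182c.
At |u| = 0.37182c, γ = (1 − 0.13825)^(−1/2) = 1.0772.
The clock on probe Alpha records proper time, so ship B measures Δt = γΔτ = 1.0772 × 41.6 = 44.81 minutes.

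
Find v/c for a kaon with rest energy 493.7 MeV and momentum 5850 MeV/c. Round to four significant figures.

0.9965

pc/(mc²) = 5850/493.7 = 11.849 = βγ = β/√(1−β²).
So β² = x²/(1 + x²) with x = 11.849: x² = 140.399, β² = 140.399/141.399 = 0.992928, β = 0.9965.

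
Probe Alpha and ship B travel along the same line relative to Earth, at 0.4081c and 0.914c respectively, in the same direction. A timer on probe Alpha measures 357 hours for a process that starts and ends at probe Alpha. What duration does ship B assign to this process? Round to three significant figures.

Transform probe Alpha's velocity into ship B's frame: (0.4081 − 0.914)/(1 − 0.4081·0.914) = −0.5059/0.6269966, so the relative speed is 0.80686c.
At |u| = 0.80686c, γ = (1 − 0.651023)^(−1/2) = 1.6928.
The clock on probe Alpha records proper time, so ship B measures Δt = γΔτ = 1.6928 × 357 = 604 hours.

604 hours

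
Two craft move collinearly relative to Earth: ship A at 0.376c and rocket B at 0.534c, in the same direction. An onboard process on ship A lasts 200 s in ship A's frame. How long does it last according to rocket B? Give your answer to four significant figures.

204.0 s

The velocity of ship A relative to rocket B is (0.376 − 0.534)c / (1 − 0.376×0.534) = −0.19769c; relative speed 0.19769c.
γ for this relative speed: γ = 1/√(1 − 0.0390813) = 1.0201.
The clock on ship A records proper time, so rocket B measures Δt = γΔτ = 1.0201 × 200 = 204.0 s.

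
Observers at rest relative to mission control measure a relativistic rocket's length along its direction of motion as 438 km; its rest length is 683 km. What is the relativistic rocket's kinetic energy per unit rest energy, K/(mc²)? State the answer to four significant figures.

0.5594

Length contraction gives γ = L₀/L = 683/438 = 1.55936.
K/(mc²) = γ − 1 = 1.55936 − 1 = 0.5594.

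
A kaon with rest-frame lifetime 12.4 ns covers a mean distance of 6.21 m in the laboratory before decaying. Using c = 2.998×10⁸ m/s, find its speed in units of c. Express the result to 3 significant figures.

d = βγcτ ⇒ βγ = d/(cτ) = 6.210 m / (3.71752 m) = 1.6705.
β = (βγ)/√(1+(βγ)²) = 1.6705/√3.79057 = 0.858.

0.858c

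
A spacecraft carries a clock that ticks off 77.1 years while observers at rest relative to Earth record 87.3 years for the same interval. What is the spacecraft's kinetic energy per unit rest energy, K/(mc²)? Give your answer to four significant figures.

The time-dilation ratio gives γ = 87.3/77.1 = 1.1323.
K/(mc²) = γ − 1 = 1.1323 − 1 = 0.1323.

0.1323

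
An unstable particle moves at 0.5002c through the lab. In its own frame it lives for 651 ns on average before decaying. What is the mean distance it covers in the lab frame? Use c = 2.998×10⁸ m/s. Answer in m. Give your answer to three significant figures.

γ = 1/√(1 − β²) = 1/√(1 − 0.25020004) = 1/√0.74979996 = 1/0.86591 = 1.1549.
Lab-frame lifetime: Δt = γτ = 1.1549 × 651 ns = 751.84 ns.
Distance: d = vΔt = 0.5002 × 2.998×10⁸ m/s × 7.5184×10^-7 s = 113 m.

113 m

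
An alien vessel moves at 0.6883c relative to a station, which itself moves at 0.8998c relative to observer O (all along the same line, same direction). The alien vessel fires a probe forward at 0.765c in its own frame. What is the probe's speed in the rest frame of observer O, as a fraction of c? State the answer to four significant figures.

0.9974c

Apply u = (u'+v)/(1+u'v) twice. Probe in the station frame: (0.765+0.6883)/(1+0.765·0.6883) = 1.4533/1.5265495 = 0.95202c.
That velocity, transformed to the rest frame of observer O: (0.95202+0.8998)/(1+0.95202·0.8998) = 1.85182/1.856627596 = 0.99741c.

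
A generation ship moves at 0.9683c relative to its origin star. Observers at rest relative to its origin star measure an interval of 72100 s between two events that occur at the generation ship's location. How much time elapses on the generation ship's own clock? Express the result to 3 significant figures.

18000 s

β² = 0.93760489, so γ = 1/√0.06239511 = 4.0034.
The moving clock records proper time: Δτ = Δt/γ = 72100/4.0034 = 18000 s.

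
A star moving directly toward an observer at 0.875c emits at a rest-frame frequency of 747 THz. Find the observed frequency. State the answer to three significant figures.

Relativistic Doppler (source moving toward): f_obs = f_src · √((1+β)/(1−β)).
With β = 0.875: factor = √(1.875/0.125) = 3.873.
f_obs = 747 × 3.873 = 2890 THz.

2890 THz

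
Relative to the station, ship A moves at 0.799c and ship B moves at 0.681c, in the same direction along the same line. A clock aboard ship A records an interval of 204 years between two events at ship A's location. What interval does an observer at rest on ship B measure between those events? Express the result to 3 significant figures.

211 years

The velocity of ship A relative to ship B is (0.799 − 0.681)c / (1 − 0.799×0.681) = 0.25884c; relative speed 0.25884c.
γ for this relative speed: γ = 1/√(1 − 0.0669981) = 1.0353.
Ship A's interval is proper; time dilation gives Δt_B = γΔτ = 1.0353 × 204 years = 211 years.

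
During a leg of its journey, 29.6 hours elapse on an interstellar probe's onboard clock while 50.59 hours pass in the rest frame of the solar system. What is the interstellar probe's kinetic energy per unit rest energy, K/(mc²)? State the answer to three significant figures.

From Δt = γΔτ: γ = 50.59/29.6 = 1.70912.
Since K = (γ−1)mc², K/(mc²) = 1.70912 − 1 = 0.709.

0.709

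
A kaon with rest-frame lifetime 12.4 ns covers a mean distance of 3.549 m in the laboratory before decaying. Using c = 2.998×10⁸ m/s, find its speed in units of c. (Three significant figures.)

0.691c

d = βγcτ ⇒ βγ = d/(cτ) = 3.549 m / (3.71752 m) = 0.95467.
β = (βγ)/√(1+(βγ)²) = 0.95467/√1.911395 = 0.691.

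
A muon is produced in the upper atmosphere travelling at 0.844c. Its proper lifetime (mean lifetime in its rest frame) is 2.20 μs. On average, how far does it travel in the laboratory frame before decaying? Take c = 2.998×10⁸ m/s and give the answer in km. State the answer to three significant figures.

1.04 km

γ = 1/√(1 − β²) = 1/√(1 − 0.712336) = 1/√0.287664 = 1/0.536343 = 1.8645.
Lab-frame lifetime: Δt = γτ = 1.8645 × 2.20 μs = 4.1019 μs.
Distance: d = vΔt = 0.844 × 2.998×10⁸ m/s × 4.1019×10^-6 s = 1040 m = 1.04 km.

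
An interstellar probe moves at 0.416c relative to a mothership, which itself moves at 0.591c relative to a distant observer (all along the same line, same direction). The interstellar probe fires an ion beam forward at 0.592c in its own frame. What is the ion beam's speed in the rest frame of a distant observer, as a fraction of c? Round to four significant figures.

Apply u = (u'+v)/(1+u'v) twice. Ion beam in the mothership frame: (0.592+0.416)/(1+0.592·0.416) = 1.008/1.246272 = 0.80881c.
That velocity, transformed to the rest frame of a distant observer: (0.80881+0.591)/(1+0.80881·0.591) = 1.39981/1.47800671 = 0.94709c.

0.9471c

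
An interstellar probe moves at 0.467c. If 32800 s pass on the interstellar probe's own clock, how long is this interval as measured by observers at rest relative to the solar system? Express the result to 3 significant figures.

37100 s

Lorentz factor: γ = (1 − 0.218089)^(−1/2) = 1.1309.
The onboard clock measures proper time, so the interval in the rest frame of the solar system is dilated: Δt = γ·Δτ = 1.1309 × 32800 s = 37100 s.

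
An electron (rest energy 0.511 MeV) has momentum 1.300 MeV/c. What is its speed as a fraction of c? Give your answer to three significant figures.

0.931c

pc/(mc²) = 1.300/0.511 = 2.544 = βγ = β/√(1−β²).
So β² = x²/(1 + x²) with x = 2.544: x² = 6.47194, β² = 6.47194/7.47194 = 0.866166, β = 0.931.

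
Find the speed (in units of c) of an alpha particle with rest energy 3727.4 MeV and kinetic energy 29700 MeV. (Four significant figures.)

0.9938c

K = (γ−1)mc², so γ = 1 + 29700/3727.4 = 8.968.
Then v/c = √(1 − γ⁻²) = √(1 − 0.0124339) = √0.9875661 = 0.9938.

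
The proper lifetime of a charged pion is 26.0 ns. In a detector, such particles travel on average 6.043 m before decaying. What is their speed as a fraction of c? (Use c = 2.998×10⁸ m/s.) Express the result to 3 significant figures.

0.613c

Lab distance = (lab lifetime)·v = γτ·βc, so βγ = d/(cτ) = 6.043/(2.998×10⁸ × 2.600×10^-8) = 0.77526.
With βγ = 0.77526: γ² = 1 + (βγ)² = 1.601028, and β = (βγ)/γ = 0.77526/1.26532 = 0.613.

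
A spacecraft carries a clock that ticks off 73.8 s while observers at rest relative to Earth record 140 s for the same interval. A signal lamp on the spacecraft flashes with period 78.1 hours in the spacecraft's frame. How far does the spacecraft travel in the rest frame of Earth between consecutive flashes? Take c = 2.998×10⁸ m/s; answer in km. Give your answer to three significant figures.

1.36×10^11 km

From Δt = γΔτ: γ = 140/73.8 = 1.89702.
β = √(1 − 1/γ²) = 0.84978. Lab-frame period = γτ = 1.89702×78.1 hours = 148.16 hours. Distance = βc × γτ = 0.84978 × 2.998×10⁸ m/s × 533376 s = 1.3589×10^14 m = 1.36×10^11 km.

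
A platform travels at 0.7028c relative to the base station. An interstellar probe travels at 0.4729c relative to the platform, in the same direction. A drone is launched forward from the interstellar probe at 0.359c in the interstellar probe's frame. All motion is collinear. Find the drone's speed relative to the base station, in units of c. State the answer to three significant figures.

0.943c

Compose velocities in two stages. Stage 1 (into S'): u₁ = (0.359+0.4729)/(1+0.359×0.4729) = 0.71116.
Stage 2 (into S): u = (0.71116+0.7028)/(1+0.71116×0.7028) = 0.94276, so the speed is 0.943c.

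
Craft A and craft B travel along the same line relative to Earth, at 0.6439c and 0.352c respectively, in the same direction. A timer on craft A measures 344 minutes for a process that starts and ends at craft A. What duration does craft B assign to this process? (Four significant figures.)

The velocity of craft A relative to craft B is (0.6439 − 0.352)c / (1 − 0.6439×0.352) = 0.37745c; relative speed 0.37745c.
At |u| = 0.37745c, γ = (1 − 0.142469)^(−1/2) = 1.0799.
Craft A's interval is proper; time dilation gives Δt_B = γΔτ = 1.0799 × 344 minutes = 371.5 minutes.

371.5 minutes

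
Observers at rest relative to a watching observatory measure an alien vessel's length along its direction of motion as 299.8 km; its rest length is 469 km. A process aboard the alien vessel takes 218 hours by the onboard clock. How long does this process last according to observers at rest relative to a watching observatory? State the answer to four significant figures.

341.0 hours

Length contraction gives γ = L₀/L = 469/299.8 = 1.56438.
Δt = γΔτ = 1.56438 × 218 = 341.0 hours.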